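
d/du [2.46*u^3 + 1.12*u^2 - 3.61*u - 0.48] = 7.38*u^2 + 2.24*u - 3.61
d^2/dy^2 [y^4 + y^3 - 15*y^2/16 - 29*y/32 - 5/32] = 12*y^2 + 6*y - 15/8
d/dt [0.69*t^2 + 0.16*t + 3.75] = 1.38*t + 0.16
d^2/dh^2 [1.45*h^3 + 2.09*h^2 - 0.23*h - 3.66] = 8.7*h + 4.18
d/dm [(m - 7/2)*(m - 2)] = 2*m - 11/2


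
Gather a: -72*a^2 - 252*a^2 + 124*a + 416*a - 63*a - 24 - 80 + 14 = -324*a^2 + 477*a - 90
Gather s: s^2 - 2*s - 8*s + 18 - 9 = s^2 - 10*s + 9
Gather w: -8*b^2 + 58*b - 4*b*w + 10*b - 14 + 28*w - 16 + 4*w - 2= -8*b^2 + 68*b + w*(32 - 4*b) - 32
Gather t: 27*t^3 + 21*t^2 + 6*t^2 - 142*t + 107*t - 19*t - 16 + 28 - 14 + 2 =27*t^3 + 27*t^2 - 54*t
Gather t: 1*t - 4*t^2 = -4*t^2 + t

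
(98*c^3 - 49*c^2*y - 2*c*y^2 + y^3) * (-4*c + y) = -392*c^4 + 294*c^3*y - 41*c^2*y^2 - 6*c*y^3 + y^4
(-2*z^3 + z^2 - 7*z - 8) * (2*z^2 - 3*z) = -4*z^5 + 8*z^4 - 17*z^3 + 5*z^2 + 24*z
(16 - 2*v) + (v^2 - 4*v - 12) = v^2 - 6*v + 4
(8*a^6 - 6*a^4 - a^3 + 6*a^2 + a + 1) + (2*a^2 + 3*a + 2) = 8*a^6 - 6*a^4 - a^3 + 8*a^2 + 4*a + 3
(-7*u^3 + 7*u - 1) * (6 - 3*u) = 21*u^4 - 42*u^3 - 21*u^2 + 45*u - 6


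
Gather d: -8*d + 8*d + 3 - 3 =0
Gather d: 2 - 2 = 0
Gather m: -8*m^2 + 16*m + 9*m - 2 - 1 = -8*m^2 + 25*m - 3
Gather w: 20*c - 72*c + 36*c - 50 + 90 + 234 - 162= 112 - 16*c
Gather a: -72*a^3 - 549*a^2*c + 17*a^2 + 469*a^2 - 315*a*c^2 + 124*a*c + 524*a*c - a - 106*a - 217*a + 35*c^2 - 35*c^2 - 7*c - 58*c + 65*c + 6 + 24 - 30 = -72*a^3 + a^2*(486 - 549*c) + a*(-315*c^2 + 648*c - 324)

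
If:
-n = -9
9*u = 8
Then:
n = 9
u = 8/9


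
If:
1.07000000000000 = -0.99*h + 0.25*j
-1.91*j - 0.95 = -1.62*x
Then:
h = 0.214183722037125*x - 1.20640964620022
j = 0.848167539267016*x - 0.49738219895288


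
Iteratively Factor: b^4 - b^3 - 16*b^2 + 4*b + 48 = (b - 2)*(b^3 + b^2 - 14*b - 24) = (b - 2)*(b + 3)*(b^2 - 2*b - 8) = (b - 2)*(b + 2)*(b + 3)*(b - 4)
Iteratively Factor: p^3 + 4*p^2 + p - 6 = (p + 2)*(p^2 + 2*p - 3) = (p - 1)*(p + 2)*(p + 3)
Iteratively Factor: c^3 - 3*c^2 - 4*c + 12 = (c - 3)*(c^2 - 4) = (c - 3)*(c + 2)*(c - 2)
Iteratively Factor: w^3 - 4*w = (w + 2)*(w^2 - 2*w) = (w - 2)*(w + 2)*(w)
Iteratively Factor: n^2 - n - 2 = (n - 2)*(n + 1)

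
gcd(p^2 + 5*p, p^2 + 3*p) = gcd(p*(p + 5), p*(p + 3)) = p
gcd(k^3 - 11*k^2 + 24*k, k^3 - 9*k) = k^2 - 3*k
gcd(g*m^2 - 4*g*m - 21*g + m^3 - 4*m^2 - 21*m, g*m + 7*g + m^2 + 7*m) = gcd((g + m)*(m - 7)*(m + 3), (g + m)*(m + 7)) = g + m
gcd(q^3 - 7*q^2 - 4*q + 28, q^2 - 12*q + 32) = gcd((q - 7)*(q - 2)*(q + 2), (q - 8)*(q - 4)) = 1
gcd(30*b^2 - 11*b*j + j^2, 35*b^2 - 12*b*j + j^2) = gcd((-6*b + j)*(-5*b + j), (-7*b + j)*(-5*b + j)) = 5*b - j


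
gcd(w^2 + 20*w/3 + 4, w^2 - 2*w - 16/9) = w + 2/3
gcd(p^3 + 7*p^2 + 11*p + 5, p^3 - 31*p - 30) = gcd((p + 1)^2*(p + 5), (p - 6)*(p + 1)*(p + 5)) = p^2 + 6*p + 5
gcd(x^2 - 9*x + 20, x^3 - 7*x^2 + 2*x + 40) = x^2 - 9*x + 20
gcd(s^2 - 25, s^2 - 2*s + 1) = 1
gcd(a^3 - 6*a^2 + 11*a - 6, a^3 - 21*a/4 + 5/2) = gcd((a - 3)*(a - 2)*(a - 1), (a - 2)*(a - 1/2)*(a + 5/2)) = a - 2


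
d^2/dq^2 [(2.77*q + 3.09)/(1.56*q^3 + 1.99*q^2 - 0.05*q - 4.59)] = (40.446432*q^5 + 141.833016*q^4 + 175.85261*q^3 + 309.98583*q^2 + 282.717828*q + 55.192758)/(3.796416*q^9 + 14.528592*q^8 + 18.168228*q^7 - 26.561393*q^6 - 86.077491*q^5 - 52.367532*q^4 + 101.338813*q^3 + 125.742132*q^2 - 3.160215*q - 96.702579)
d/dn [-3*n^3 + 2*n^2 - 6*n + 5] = -9*n^2 + 4*n - 6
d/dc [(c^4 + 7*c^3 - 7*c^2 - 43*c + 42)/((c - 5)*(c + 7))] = (2*c^3 - 15*c^2 + 29)/(c^2 - 10*c + 25)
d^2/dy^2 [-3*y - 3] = 0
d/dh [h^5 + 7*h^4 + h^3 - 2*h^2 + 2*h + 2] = 5*h^4 + 28*h^3 + 3*h^2 - 4*h + 2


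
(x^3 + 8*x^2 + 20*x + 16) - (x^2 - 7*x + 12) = x^3 + 7*x^2 + 27*x + 4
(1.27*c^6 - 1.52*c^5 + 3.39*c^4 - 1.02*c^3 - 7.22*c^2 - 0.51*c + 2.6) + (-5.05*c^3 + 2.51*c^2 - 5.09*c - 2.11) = 1.27*c^6 - 1.52*c^5 + 3.39*c^4 - 6.07*c^3 - 4.71*c^2 - 5.6*c + 0.49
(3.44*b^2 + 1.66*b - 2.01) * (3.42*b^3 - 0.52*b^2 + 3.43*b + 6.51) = 11.7648*b^5 + 3.8884*b^4 + 4.0618*b^3 + 29.1334*b^2 + 3.9123*b - 13.0851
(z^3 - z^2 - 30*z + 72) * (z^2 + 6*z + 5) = z^5 + 5*z^4 - 31*z^3 - 113*z^2 + 282*z + 360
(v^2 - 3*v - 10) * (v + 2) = v^3 - v^2 - 16*v - 20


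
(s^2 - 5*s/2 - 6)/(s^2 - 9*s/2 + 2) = (2*s + 3)/(2*s - 1)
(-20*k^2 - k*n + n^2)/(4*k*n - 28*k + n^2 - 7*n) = (-5*k + n)/(n - 7)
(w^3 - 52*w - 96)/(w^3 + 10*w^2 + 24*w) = (w^2 - 6*w - 16)/(w*(w + 4))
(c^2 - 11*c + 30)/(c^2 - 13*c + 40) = (c - 6)/(c - 8)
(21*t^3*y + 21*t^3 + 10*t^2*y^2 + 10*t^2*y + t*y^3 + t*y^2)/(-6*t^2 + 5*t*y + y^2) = t*(21*t^2*y + 21*t^2 + 10*t*y^2 + 10*t*y + y^3 + y^2)/(-6*t^2 + 5*t*y + y^2)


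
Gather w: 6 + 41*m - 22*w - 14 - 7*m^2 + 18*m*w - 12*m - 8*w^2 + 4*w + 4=-7*m^2 + 29*m - 8*w^2 + w*(18*m - 18) - 4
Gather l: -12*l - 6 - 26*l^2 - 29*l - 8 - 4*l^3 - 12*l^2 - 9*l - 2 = -4*l^3 - 38*l^2 - 50*l - 16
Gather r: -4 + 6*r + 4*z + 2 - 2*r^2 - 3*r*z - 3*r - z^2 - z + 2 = -2*r^2 + r*(3 - 3*z) - z^2 + 3*z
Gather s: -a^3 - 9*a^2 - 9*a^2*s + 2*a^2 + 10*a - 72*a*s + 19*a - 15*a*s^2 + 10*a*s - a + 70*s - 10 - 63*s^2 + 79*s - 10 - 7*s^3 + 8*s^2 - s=-a^3 - 7*a^2 + 28*a - 7*s^3 + s^2*(-15*a - 55) + s*(-9*a^2 - 62*a + 148) - 20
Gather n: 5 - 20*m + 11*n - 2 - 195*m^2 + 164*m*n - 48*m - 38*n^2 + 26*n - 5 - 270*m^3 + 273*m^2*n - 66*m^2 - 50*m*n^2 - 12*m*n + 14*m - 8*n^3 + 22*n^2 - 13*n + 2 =-270*m^3 - 261*m^2 - 54*m - 8*n^3 + n^2*(-50*m - 16) + n*(273*m^2 + 152*m + 24)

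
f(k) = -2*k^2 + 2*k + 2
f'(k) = 2 - 4*k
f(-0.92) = -1.53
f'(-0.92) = 5.68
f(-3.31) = -26.53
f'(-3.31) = 15.24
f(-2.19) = -11.97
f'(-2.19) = 10.76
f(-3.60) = -31.12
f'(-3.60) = 16.40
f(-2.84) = -19.81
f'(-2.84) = 13.36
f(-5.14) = -61.12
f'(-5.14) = 22.56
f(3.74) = -18.50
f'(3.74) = -12.96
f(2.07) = -2.43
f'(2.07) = -6.28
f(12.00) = -262.00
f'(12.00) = -46.00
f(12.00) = -262.00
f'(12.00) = -46.00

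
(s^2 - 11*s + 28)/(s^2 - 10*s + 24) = (s - 7)/(s - 6)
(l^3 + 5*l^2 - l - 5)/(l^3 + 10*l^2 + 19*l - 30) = (l + 1)/(l + 6)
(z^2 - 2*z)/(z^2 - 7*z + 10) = z/(z - 5)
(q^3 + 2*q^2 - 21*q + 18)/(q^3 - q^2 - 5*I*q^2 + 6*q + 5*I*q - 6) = (q^2 + 3*q - 18)/(q^2 - 5*I*q + 6)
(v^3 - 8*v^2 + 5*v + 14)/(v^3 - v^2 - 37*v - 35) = (v - 2)/(v + 5)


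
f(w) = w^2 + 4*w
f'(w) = 2*w + 4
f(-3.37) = -2.12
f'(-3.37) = -2.74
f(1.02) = 5.12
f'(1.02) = 6.04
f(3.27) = 23.77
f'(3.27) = 10.54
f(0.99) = 4.94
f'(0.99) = 5.98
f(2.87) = 19.72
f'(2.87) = 9.74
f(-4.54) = 2.45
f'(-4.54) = -5.08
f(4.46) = 37.73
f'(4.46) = 12.92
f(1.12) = 5.73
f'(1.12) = 6.24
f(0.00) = 0.00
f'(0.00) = 4.00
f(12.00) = 192.00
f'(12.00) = 28.00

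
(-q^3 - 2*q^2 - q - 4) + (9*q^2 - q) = -q^3 + 7*q^2 - 2*q - 4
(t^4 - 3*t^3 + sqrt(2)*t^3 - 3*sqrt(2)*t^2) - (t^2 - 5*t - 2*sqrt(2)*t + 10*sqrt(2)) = t^4 - 3*t^3 + sqrt(2)*t^3 - 3*sqrt(2)*t^2 - t^2 + 2*sqrt(2)*t + 5*t - 10*sqrt(2)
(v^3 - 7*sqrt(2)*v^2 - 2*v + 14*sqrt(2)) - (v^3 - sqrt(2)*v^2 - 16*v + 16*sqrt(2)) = -6*sqrt(2)*v^2 + 14*v - 2*sqrt(2)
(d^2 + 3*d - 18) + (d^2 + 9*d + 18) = 2*d^2 + 12*d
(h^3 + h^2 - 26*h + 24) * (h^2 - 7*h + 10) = h^5 - 6*h^4 - 23*h^3 + 216*h^2 - 428*h + 240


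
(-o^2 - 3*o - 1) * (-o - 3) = o^3 + 6*o^2 + 10*o + 3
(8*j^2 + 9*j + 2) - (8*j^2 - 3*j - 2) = 12*j + 4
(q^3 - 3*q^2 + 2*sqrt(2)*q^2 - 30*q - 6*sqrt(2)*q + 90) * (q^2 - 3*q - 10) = q^5 - 6*q^4 + 2*sqrt(2)*q^4 - 31*q^3 - 12*sqrt(2)*q^3 - 2*sqrt(2)*q^2 + 210*q^2 + 30*q + 60*sqrt(2)*q - 900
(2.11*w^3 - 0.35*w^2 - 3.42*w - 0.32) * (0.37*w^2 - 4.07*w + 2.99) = 0.7807*w^5 - 8.7172*w^4 + 6.468*w^3 + 12.7545*w^2 - 8.9234*w - 0.9568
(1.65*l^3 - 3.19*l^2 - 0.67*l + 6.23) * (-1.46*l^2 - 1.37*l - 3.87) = -2.409*l^5 + 2.3969*l^4 - 1.037*l^3 + 4.1674*l^2 - 5.9422*l - 24.1101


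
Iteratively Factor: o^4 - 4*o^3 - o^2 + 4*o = (o - 4)*(o^3 - o) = (o - 4)*(o + 1)*(o^2 - o) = (o - 4)*(o - 1)*(o + 1)*(o)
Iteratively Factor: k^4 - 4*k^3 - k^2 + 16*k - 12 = (k - 3)*(k^3 - k^2 - 4*k + 4) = (k - 3)*(k - 1)*(k^2 - 4) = (k - 3)*(k - 2)*(k - 1)*(k + 2)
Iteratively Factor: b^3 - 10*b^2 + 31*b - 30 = (b - 2)*(b^2 - 8*b + 15) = (b - 5)*(b - 2)*(b - 3)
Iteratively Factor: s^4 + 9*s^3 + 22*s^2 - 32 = (s + 4)*(s^3 + 5*s^2 + 2*s - 8) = (s - 1)*(s + 4)*(s^2 + 6*s + 8) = (s - 1)*(s + 2)*(s + 4)*(s + 4)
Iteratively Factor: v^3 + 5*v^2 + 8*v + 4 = (v + 2)*(v^2 + 3*v + 2) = (v + 2)^2*(v + 1)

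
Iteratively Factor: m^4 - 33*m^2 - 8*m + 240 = (m + 4)*(m^3 - 4*m^2 - 17*m + 60) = (m - 3)*(m + 4)*(m^2 - m - 20) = (m - 3)*(m + 4)^2*(m - 5)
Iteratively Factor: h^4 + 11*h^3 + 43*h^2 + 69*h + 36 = (h + 3)*(h^3 + 8*h^2 + 19*h + 12) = (h + 1)*(h + 3)*(h^2 + 7*h + 12) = (h + 1)*(h + 3)*(h + 4)*(h + 3)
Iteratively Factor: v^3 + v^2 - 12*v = (v)*(v^2 + v - 12) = v*(v + 4)*(v - 3)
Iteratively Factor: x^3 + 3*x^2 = (x + 3)*(x^2) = x*(x + 3)*(x)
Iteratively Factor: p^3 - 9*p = (p - 3)*(p^2 + 3*p) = p*(p - 3)*(p + 3)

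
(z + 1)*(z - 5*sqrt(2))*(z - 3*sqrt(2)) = z^3 - 8*sqrt(2)*z^2 + z^2 - 8*sqrt(2)*z + 30*z + 30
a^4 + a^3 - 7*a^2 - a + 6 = (a - 2)*(a - 1)*(a + 1)*(a + 3)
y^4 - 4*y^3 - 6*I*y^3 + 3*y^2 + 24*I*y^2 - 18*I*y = y*(y - 3)*(y - 1)*(y - 6*I)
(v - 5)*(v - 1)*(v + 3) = v^3 - 3*v^2 - 13*v + 15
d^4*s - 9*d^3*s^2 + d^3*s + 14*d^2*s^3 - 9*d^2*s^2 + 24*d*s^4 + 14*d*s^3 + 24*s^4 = (d - 6*s)*(d - 4*s)*(d + s)*(d*s + s)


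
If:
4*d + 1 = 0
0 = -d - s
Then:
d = -1/4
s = 1/4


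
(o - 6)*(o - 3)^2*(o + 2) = o^4 - 10*o^3 + 21*o^2 + 36*o - 108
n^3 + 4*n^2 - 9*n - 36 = (n - 3)*(n + 3)*(n + 4)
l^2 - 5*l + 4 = (l - 4)*(l - 1)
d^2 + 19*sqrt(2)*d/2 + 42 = (d + 7*sqrt(2)/2)*(d + 6*sqrt(2))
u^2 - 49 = (u - 7)*(u + 7)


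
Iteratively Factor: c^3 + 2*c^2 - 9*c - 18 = (c - 3)*(c^2 + 5*c + 6) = (c - 3)*(c + 2)*(c + 3)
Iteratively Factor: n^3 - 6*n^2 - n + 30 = (n - 3)*(n^2 - 3*n - 10) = (n - 3)*(n + 2)*(n - 5)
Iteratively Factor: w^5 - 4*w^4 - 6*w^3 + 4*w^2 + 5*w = (w - 5)*(w^4 + w^3 - w^2 - w) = w*(w - 5)*(w^3 + w^2 - w - 1) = w*(w - 5)*(w - 1)*(w^2 + 2*w + 1) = w*(w - 5)*(w - 1)*(w + 1)*(w + 1)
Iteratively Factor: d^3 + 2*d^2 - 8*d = (d)*(d^2 + 2*d - 8) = d*(d + 4)*(d - 2)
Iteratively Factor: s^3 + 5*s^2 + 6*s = (s + 3)*(s^2 + 2*s) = s*(s + 3)*(s + 2)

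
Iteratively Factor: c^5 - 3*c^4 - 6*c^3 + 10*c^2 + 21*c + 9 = (c + 1)*(c^4 - 4*c^3 - 2*c^2 + 12*c + 9) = (c + 1)^2*(c^3 - 5*c^2 + 3*c + 9) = (c + 1)^3*(c^2 - 6*c + 9) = (c - 3)*(c + 1)^3*(c - 3)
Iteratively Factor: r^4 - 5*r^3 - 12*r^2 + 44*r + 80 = (r + 2)*(r^3 - 7*r^2 + 2*r + 40) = (r + 2)^2*(r^2 - 9*r + 20) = (r - 4)*(r + 2)^2*(r - 5)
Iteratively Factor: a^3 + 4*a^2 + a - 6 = (a - 1)*(a^2 + 5*a + 6) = (a - 1)*(a + 2)*(a + 3)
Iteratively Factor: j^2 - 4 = (j + 2)*(j - 2)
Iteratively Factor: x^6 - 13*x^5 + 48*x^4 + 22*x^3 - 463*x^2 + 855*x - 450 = (x - 5)*(x^5 - 8*x^4 + 8*x^3 + 62*x^2 - 153*x + 90) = (x - 5)^2*(x^4 - 3*x^3 - 7*x^2 + 27*x - 18) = (x - 5)^2*(x - 2)*(x^3 - x^2 - 9*x + 9) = (x - 5)^2*(x - 2)*(x + 3)*(x^2 - 4*x + 3) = (x - 5)^2*(x - 3)*(x - 2)*(x + 3)*(x - 1)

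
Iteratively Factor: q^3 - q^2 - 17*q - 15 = (q - 5)*(q^2 + 4*q + 3) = (q - 5)*(q + 3)*(q + 1)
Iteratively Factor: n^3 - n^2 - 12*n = (n + 3)*(n^2 - 4*n) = n*(n + 3)*(n - 4)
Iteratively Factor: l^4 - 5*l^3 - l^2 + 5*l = (l + 1)*(l^3 - 6*l^2 + 5*l) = (l - 5)*(l + 1)*(l^2 - l) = (l - 5)*(l - 1)*(l + 1)*(l)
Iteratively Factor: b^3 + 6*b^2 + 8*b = (b + 2)*(b^2 + 4*b) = (b + 2)*(b + 4)*(b)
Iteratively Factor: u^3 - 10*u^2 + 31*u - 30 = (u - 3)*(u^2 - 7*u + 10) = (u - 3)*(u - 2)*(u - 5)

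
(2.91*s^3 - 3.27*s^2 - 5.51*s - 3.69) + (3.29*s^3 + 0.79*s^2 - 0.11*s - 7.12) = 6.2*s^3 - 2.48*s^2 - 5.62*s - 10.81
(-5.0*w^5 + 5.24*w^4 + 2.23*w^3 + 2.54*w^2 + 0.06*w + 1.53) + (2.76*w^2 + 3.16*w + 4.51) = -5.0*w^5 + 5.24*w^4 + 2.23*w^3 + 5.3*w^2 + 3.22*w + 6.04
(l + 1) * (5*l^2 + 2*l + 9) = 5*l^3 + 7*l^2 + 11*l + 9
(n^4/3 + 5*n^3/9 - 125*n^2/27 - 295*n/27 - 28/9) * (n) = n^5/3 + 5*n^4/9 - 125*n^3/27 - 295*n^2/27 - 28*n/9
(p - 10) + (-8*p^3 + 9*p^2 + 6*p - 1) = -8*p^3 + 9*p^2 + 7*p - 11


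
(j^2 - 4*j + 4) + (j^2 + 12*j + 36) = 2*j^2 + 8*j + 40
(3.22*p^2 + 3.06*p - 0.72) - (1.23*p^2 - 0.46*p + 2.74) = 1.99*p^2 + 3.52*p - 3.46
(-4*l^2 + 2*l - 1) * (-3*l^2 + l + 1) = 12*l^4 - 10*l^3 + l^2 + l - 1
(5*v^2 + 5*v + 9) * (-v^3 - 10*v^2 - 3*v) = -5*v^5 - 55*v^4 - 74*v^3 - 105*v^2 - 27*v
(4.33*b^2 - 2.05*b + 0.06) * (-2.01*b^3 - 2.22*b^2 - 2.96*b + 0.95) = -8.7033*b^5 - 5.4921*b^4 - 8.3864*b^3 + 10.0483*b^2 - 2.1251*b + 0.057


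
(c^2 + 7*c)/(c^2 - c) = (c + 7)/(c - 1)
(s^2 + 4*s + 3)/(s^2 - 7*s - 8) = (s + 3)/(s - 8)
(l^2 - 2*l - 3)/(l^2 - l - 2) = (l - 3)/(l - 2)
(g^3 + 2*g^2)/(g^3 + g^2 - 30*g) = g*(g + 2)/(g^2 + g - 30)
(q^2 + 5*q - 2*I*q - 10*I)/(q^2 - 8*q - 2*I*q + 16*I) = (q + 5)/(q - 8)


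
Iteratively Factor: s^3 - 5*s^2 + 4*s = (s - 1)*(s^2 - 4*s) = (s - 4)*(s - 1)*(s)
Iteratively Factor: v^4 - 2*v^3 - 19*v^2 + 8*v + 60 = (v + 2)*(v^3 - 4*v^2 - 11*v + 30) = (v - 5)*(v + 2)*(v^2 + v - 6) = (v - 5)*(v - 2)*(v + 2)*(v + 3)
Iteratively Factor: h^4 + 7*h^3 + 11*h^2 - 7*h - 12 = (h - 1)*(h^3 + 8*h^2 + 19*h + 12) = (h - 1)*(h + 4)*(h^2 + 4*h + 3) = (h - 1)*(h + 3)*(h + 4)*(h + 1)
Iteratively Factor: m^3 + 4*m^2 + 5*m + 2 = (m + 1)*(m^2 + 3*m + 2) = (m + 1)*(m + 2)*(m + 1)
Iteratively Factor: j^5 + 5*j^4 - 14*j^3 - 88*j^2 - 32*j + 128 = (j + 4)*(j^4 + j^3 - 18*j^2 - 16*j + 32) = (j - 4)*(j + 4)*(j^3 + 5*j^2 + 2*j - 8) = (j - 4)*(j + 4)^2*(j^2 + j - 2) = (j - 4)*(j + 2)*(j + 4)^2*(j - 1)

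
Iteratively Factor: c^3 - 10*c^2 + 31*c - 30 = (c - 2)*(c^2 - 8*c + 15) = (c - 3)*(c - 2)*(c - 5)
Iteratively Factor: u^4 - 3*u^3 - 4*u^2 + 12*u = (u - 3)*(u^3 - 4*u) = u*(u - 3)*(u^2 - 4) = u*(u - 3)*(u - 2)*(u + 2)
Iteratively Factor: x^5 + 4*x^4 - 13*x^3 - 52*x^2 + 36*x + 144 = (x + 4)*(x^4 - 13*x^2 + 36) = (x + 2)*(x + 4)*(x^3 - 2*x^2 - 9*x + 18) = (x + 2)*(x + 3)*(x + 4)*(x^2 - 5*x + 6) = (x - 3)*(x + 2)*(x + 3)*(x + 4)*(x - 2)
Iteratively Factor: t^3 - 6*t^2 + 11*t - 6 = (t - 3)*(t^2 - 3*t + 2) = (t - 3)*(t - 2)*(t - 1)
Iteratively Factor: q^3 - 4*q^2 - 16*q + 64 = (q - 4)*(q^2 - 16) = (q - 4)^2*(q + 4)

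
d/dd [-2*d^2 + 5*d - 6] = 5 - 4*d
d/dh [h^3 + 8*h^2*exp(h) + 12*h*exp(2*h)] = 8*h^2*exp(h) + 3*h^2 + 24*h*exp(2*h) + 16*h*exp(h) + 12*exp(2*h)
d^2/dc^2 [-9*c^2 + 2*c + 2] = -18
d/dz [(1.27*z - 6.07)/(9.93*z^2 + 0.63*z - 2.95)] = (-12.6111*z^2 + 120.5502*z + 0.0775999999999999)/(98.6049*z^4 + 12.5118*z^3 - 58.1901*z^2 - 3.717*z + 8.7025)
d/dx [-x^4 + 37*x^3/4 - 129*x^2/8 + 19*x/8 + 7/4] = -4*x^3 + 111*x^2/4 - 129*x/4 + 19/8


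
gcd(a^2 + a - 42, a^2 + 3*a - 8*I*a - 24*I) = 1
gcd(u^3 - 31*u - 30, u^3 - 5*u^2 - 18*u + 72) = u - 6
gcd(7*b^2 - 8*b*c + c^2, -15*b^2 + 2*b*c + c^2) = 1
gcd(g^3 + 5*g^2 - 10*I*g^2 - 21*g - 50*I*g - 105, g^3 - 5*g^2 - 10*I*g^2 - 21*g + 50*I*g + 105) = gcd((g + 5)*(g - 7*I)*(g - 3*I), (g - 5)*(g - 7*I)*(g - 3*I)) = g^2 - 10*I*g - 21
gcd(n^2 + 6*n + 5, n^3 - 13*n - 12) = n + 1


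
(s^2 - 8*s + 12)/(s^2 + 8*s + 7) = (s^2 - 8*s + 12)/(s^2 + 8*s + 7)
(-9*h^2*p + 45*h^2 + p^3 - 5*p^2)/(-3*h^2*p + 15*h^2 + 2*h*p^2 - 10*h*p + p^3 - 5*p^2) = (-3*h + p)/(-h + p)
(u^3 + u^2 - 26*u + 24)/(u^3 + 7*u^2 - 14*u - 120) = (u - 1)/(u + 5)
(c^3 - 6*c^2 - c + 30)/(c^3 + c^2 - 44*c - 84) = (c^2 - 8*c + 15)/(c^2 - c - 42)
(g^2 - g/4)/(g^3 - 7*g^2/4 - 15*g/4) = (1 - 4*g)/(-4*g^2 + 7*g + 15)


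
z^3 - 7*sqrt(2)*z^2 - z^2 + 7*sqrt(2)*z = z*(z - 1)*(z - 7*sqrt(2))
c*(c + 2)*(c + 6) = c^3 + 8*c^2 + 12*c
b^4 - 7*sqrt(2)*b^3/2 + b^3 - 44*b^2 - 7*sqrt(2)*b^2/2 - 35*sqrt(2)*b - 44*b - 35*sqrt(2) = (b + 1)*(b - 7*sqrt(2))*(b + sqrt(2))*(b + 5*sqrt(2)/2)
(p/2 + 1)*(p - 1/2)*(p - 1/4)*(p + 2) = p^4/2 + 13*p^3/8 + 9*p^2/16 - 5*p/4 + 1/4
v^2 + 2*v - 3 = (v - 1)*(v + 3)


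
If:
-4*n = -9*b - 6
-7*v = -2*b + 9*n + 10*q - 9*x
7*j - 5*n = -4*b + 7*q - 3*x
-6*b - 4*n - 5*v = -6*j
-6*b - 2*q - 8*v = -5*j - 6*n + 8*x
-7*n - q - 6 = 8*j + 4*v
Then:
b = -594474/635683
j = -357192/635683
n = -384042/635683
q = -636156/635683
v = 591972/635683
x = -498354/635683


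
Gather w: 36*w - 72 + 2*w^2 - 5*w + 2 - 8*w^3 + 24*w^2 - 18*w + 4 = -8*w^3 + 26*w^2 + 13*w - 66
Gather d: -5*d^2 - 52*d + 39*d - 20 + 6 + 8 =-5*d^2 - 13*d - 6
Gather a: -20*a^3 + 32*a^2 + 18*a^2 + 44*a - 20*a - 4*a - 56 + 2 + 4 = -20*a^3 + 50*a^2 + 20*a - 50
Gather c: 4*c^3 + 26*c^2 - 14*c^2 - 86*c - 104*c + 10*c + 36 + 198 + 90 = 4*c^3 + 12*c^2 - 180*c + 324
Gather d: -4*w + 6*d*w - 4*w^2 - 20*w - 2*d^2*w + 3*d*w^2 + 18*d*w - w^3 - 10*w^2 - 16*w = -2*d^2*w + d*(3*w^2 + 24*w) - w^3 - 14*w^2 - 40*w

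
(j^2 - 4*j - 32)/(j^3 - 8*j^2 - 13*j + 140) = (j - 8)/(j^2 - 12*j + 35)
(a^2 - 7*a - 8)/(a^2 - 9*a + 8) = (a + 1)/(a - 1)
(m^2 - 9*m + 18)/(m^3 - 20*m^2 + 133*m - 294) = (m - 3)/(m^2 - 14*m + 49)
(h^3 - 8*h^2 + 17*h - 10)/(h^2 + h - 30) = (h^2 - 3*h + 2)/(h + 6)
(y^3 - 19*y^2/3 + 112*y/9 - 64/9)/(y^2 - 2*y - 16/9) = (3*y^2 - 11*y + 8)/(3*y + 2)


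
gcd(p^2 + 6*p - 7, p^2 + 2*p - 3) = p - 1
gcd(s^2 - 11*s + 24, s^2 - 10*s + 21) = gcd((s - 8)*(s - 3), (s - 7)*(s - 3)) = s - 3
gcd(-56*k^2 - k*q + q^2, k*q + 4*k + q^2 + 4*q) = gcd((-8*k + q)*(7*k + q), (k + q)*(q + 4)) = 1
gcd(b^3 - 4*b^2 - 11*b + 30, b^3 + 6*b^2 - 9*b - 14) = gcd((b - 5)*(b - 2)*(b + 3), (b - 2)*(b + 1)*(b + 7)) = b - 2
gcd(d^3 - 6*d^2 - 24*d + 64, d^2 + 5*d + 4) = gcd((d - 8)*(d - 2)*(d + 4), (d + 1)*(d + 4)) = d + 4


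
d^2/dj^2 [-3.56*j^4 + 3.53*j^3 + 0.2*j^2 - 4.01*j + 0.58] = -42.72*j^2 + 21.18*j + 0.4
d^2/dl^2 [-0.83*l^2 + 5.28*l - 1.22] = -1.66000000000000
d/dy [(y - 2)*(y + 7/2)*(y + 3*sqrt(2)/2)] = 3*y^2 + 3*y + 3*sqrt(2)*y - 7 + 9*sqrt(2)/4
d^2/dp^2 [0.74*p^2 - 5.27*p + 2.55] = 1.48000000000000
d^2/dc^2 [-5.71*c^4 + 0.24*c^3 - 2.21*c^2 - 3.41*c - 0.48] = -68.52*c^2 + 1.44*c - 4.42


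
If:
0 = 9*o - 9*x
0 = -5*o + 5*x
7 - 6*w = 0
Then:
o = x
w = 7/6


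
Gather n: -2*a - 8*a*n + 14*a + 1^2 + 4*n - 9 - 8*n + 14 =12*a + n*(-8*a - 4) + 6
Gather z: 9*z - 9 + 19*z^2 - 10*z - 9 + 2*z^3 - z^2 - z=2*z^3 + 18*z^2 - 2*z - 18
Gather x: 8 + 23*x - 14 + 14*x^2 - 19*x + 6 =14*x^2 + 4*x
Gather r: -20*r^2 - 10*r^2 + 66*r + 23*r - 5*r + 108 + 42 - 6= -30*r^2 + 84*r + 144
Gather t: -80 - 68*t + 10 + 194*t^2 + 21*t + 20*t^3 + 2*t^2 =20*t^3 + 196*t^2 - 47*t - 70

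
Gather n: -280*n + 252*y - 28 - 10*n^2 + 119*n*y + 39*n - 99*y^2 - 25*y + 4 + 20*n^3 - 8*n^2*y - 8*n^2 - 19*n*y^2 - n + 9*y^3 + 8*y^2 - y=20*n^3 + n^2*(-8*y - 18) + n*(-19*y^2 + 119*y - 242) + 9*y^3 - 91*y^2 + 226*y - 24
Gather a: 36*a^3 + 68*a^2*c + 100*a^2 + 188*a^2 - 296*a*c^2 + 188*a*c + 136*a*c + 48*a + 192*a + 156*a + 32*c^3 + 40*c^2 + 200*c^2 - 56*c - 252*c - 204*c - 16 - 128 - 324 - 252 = 36*a^3 + a^2*(68*c + 288) + a*(-296*c^2 + 324*c + 396) + 32*c^3 + 240*c^2 - 512*c - 720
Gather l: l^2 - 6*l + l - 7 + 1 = l^2 - 5*l - 6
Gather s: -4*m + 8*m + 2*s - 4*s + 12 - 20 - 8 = 4*m - 2*s - 16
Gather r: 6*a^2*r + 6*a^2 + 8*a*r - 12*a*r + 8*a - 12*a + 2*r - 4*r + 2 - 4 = 6*a^2 - 4*a + r*(6*a^2 - 4*a - 2) - 2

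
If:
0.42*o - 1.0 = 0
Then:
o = 2.38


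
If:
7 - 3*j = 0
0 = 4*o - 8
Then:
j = 7/3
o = 2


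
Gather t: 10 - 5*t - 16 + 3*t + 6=-2*t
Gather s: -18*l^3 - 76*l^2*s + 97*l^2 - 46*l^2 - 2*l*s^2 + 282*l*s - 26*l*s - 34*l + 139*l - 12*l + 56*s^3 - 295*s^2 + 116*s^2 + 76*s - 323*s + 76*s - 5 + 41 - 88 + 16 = -18*l^3 + 51*l^2 + 93*l + 56*s^3 + s^2*(-2*l - 179) + s*(-76*l^2 + 256*l - 171) - 36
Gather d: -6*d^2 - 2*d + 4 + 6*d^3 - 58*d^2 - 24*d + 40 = 6*d^3 - 64*d^2 - 26*d + 44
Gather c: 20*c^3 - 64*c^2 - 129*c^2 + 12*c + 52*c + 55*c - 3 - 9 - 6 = 20*c^3 - 193*c^2 + 119*c - 18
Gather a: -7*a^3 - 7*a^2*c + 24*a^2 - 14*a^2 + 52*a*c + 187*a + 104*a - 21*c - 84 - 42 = -7*a^3 + a^2*(10 - 7*c) + a*(52*c + 291) - 21*c - 126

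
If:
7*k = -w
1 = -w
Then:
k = 1/7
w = -1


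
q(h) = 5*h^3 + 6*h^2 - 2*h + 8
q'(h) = 15*h^2 + 12*h - 2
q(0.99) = 16.75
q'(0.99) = 24.58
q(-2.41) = -22.32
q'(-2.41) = 56.20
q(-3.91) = -191.33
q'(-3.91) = 180.40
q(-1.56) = 6.74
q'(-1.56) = 15.78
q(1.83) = 55.08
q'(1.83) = 70.19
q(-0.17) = 8.49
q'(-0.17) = -3.61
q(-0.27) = 8.88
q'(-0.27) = -4.15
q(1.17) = 21.88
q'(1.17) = 32.57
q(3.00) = 191.00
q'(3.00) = 169.00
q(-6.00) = -844.00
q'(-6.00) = 466.00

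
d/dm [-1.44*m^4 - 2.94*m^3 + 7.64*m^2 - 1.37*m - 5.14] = -5.76*m^3 - 8.82*m^2 + 15.28*m - 1.37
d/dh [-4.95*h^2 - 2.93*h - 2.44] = -9.9*h - 2.93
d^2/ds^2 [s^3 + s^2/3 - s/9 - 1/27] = 6*s + 2/3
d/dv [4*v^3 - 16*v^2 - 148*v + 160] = 12*v^2 - 32*v - 148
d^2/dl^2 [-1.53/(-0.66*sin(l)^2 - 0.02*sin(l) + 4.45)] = (-2.665872*sin(l)^4 - 0.060588*sin(l)^3 - 13.976244*sin(l)^2 - 0.014994*sin(l) + 8.988444)/(0.66*sin(l)^2 + 0.02*sin(l) - 4.45)^3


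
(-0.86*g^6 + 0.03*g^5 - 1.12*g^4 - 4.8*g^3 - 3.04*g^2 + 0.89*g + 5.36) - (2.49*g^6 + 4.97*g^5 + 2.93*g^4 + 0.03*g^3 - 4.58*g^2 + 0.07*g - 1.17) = -3.35*g^6 - 4.94*g^5 - 4.05*g^4 - 4.83*g^3 + 1.54*g^2 + 0.82*g + 6.53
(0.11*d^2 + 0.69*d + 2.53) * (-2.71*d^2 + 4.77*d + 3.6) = -0.2981*d^4 - 1.3452*d^3 - 3.169*d^2 + 14.5521*d + 9.108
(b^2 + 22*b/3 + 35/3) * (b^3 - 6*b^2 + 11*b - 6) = b^5 + 4*b^4/3 - 64*b^3/3 + 14*b^2/3 + 253*b/3 - 70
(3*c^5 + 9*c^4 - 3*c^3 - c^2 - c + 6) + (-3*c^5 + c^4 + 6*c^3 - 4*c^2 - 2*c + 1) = 10*c^4 + 3*c^3 - 5*c^2 - 3*c + 7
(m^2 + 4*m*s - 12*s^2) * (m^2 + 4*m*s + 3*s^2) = m^4 + 8*m^3*s + 7*m^2*s^2 - 36*m*s^3 - 36*s^4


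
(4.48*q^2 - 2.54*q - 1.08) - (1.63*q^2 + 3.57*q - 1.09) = 2.85*q^2 - 6.11*q + 0.01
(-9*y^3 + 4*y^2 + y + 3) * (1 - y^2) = 9*y^5 - 4*y^4 - 10*y^3 + y^2 + y + 3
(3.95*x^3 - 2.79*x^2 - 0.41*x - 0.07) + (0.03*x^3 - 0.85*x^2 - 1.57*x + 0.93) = 3.98*x^3 - 3.64*x^2 - 1.98*x + 0.86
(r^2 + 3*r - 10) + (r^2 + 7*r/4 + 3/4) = 2*r^2 + 19*r/4 - 37/4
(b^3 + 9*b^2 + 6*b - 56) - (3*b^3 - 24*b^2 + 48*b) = -2*b^3 + 33*b^2 - 42*b - 56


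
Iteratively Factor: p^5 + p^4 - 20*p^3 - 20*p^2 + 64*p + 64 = (p + 2)*(p^4 - p^3 - 18*p^2 + 16*p + 32) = (p - 4)*(p + 2)*(p^3 + 3*p^2 - 6*p - 8) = (p - 4)*(p - 2)*(p + 2)*(p^2 + 5*p + 4) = (p - 4)*(p - 2)*(p + 1)*(p + 2)*(p + 4)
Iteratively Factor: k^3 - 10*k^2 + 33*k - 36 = (k - 3)*(k^2 - 7*k + 12) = (k - 3)^2*(k - 4)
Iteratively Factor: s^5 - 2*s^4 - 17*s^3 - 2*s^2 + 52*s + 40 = (s + 1)*(s^4 - 3*s^3 - 14*s^2 + 12*s + 40) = (s + 1)*(s + 2)*(s^3 - 5*s^2 - 4*s + 20) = (s - 5)*(s + 1)*(s + 2)*(s^2 - 4) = (s - 5)*(s + 1)*(s + 2)^2*(s - 2)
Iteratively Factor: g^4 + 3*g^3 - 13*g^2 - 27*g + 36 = (g - 1)*(g^3 + 4*g^2 - 9*g - 36) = (g - 3)*(g - 1)*(g^2 + 7*g + 12) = (g - 3)*(g - 1)*(g + 4)*(g + 3)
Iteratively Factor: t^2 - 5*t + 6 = (t - 2)*(t - 3)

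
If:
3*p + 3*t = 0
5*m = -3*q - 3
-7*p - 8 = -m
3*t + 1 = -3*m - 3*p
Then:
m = -1/3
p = -25/21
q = -4/9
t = 25/21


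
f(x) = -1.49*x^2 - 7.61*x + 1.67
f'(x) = -2.98*x - 7.61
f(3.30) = -39.67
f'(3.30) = -17.44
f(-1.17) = 8.53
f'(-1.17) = -4.12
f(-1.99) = 10.91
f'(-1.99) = -1.68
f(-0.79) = 6.75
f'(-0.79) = -5.26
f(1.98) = -19.24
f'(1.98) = -13.51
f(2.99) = -34.40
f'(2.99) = -16.52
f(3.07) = -35.74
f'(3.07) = -16.76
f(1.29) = -10.63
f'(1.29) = -11.45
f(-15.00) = -219.43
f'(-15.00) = 37.09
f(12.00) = -304.21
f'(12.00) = -43.37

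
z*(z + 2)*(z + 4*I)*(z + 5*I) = z^4 + 2*z^3 + 9*I*z^3 - 20*z^2 + 18*I*z^2 - 40*z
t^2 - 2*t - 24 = (t - 6)*(t + 4)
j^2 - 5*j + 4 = (j - 4)*(j - 1)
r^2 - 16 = (r - 4)*(r + 4)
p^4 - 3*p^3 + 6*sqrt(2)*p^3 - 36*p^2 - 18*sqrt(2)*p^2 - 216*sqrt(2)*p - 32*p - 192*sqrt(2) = (p - 8)*(p + 1)*(p + 4)*(p + 6*sqrt(2))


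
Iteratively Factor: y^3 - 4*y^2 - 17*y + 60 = (y - 5)*(y^2 + y - 12) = (y - 5)*(y - 3)*(y + 4)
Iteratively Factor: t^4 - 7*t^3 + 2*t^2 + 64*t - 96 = (t - 4)*(t^3 - 3*t^2 - 10*t + 24) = (t - 4)*(t - 2)*(t^2 - t - 12) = (t - 4)*(t - 2)*(t + 3)*(t - 4)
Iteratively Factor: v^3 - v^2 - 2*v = (v - 2)*(v^2 + v) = (v - 2)*(v + 1)*(v)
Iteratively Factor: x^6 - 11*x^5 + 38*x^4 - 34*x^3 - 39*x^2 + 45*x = (x - 3)*(x^5 - 8*x^4 + 14*x^3 + 8*x^2 - 15*x) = (x - 3)*(x - 1)*(x^4 - 7*x^3 + 7*x^2 + 15*x) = (x - 3)^2*(x - 1)*(x^3 - 4*x^2 - 5*x) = (x - 3)^2*(x - 1)*(x + 1)*(x^2 - 5*x) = x*(x - 3)^2*(x - 1)*(x + 1)*(x - 5)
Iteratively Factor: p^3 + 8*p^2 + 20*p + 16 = (p + 2)*(p^2 + 6*p + 8) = (p + 2)^2*(p + 4)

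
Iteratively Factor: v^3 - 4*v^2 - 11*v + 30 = (v - 5)*(v^2 + v - 6) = (v - 5)*(v + 3)*(v - 2)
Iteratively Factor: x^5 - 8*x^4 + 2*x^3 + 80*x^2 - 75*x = (x - 5)*(x^4 - 3*x^3 - 13*x^2 + 15*x) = (x - 5)*(x + 3)*(x^3 - 6*x^2 + 5*x) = (x - 5)*(x - 1)*(x + 3)*(x^2 - 5*x) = (x - 5)^2*(x - 1)*(x + 3)*(x)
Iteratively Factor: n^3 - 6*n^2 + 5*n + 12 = (n + 1)*(n^2 - 7*n + 12) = (n - 3)*(n + 1)*(n - 4)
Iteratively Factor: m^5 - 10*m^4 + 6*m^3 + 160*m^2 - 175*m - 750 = (m + 2)*(m^4 - 12*m^3 + 30*m^2 + 100*m - 375) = (m - 5)*(m + 2)*(m^3 - 7*m^2 - 5*m + 75) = (m - 5)^2*(m + 2)*(m^2 - 2*m - 15) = (m - 5)^3*(m + 2)*(m + 3)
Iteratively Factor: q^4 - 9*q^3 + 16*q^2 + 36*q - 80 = (q - 4)*(q^3 - 5*q^2 - 4*q + 20) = (q - 4)*(q - 2)*(q^2 - 3*q - 10) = (q - 5)*(q - 4)*(q - 2)*(q + 2)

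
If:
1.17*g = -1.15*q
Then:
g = -0.982905982905983*q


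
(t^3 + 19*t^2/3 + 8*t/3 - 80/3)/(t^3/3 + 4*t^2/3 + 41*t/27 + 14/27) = 9*(3*t^3 + 19*t^2 + 8*t - 80)/(9*t^3 + 36*t^2 + 41*t + 14)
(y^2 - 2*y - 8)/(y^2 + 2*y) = (y - 4)/y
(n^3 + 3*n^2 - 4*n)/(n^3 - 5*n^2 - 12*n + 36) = n*(n^2 + 3*n - 4)/(n^3 - 5*n^2 - 12*n + 36)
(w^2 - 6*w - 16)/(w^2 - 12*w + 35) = (w^2 - 6*w - 16)/(w^2 - 12*w + 35)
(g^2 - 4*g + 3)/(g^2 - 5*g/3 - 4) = 3*(g - 1)/(3*g + 4)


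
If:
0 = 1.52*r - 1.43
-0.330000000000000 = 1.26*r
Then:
No Solution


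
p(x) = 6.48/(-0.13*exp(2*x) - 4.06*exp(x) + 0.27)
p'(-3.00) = 288.04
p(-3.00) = 95.94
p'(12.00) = 0.00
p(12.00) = 0.00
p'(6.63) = 0.00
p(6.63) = -0.00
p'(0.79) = 0.76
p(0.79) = -0.70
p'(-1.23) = 9.10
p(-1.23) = -6.98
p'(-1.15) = 8.03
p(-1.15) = -6.30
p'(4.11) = 0.01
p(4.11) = -0.01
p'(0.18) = 1.49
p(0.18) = -1.36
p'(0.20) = 1.45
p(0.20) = -1.33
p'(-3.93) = 14.30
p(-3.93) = 34.07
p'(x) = 6.48*(0.26*exp(2*x) + 4.06*exp(x))/(-0.13*exp(2*x) - 4.06*exp(x) + 0.27)^2 = (1.6848*exp(x) + 26.3088)*exp(x)/(0.13*exp(2*x) + 4.06*exp(x) - 0.27)^2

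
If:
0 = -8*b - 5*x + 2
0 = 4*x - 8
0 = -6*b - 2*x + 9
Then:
No Solution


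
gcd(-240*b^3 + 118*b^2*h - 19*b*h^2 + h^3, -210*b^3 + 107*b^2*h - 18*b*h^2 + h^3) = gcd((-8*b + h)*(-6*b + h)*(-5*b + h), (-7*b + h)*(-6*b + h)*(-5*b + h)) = 30*b^2 - 11*b*h + h^2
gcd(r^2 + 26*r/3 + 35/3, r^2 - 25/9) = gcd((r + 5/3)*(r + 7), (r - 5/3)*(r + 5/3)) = r + 5/3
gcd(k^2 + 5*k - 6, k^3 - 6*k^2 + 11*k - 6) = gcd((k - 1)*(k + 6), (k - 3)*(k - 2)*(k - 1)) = k - 1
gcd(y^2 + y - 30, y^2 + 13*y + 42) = y + 6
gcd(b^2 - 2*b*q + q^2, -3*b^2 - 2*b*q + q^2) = 1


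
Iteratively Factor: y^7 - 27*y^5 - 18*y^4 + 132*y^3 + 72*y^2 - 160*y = (y + 4)*(y^6 - 4*y^5 - 11*y^4 + 26*y^3 + 28*y^2 - 40*y) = (y + 2)*(y + 4)*(y^5 - 6*y^4 + y^3 + 24*y^2 - 20*y) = y*(y + 2)*(y + 4)*(y^4 - 6*y^3 + y^2 + 24*y - 20) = y*(y - 5)*(y + 2)*(y + 4)*(y^3 - y^2 - 4*y + 4) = y*(y - 5)*(y - 1)*(y + 2)*(y + 4)*(y^2 - 4) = y*(y - 5)*(y - 1)*(y + 2)^2*(y + 4)*(y - 2)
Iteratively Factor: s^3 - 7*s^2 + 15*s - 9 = (s - 1)*(s^2 - 6*s + 9) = (s - 3)*(s - 1)*(s - 3)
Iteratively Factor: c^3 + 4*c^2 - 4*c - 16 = (c + 4)*(c^2 - 4) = (c - 2)*(c + 4)*(c + 2)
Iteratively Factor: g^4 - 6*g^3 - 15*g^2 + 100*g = (g - 5)*(g^3 - g^2 - 20*g) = (g - 5)^2*(g^2 + 4*g) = (g - 5)^2*(g + 4)*(g)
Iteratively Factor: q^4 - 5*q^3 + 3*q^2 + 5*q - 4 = (q - 4)*(q^3 - q^2 - q + 1) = (q - 4)*(q - 1)*(q^2 - 1) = (q - 4)*(q - 1)^2*(q + 1)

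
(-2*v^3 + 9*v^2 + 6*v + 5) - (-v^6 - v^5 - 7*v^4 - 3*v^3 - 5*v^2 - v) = v^6 + v^5 + 7*v^4 + v^3 + 14*v^2 + 7*v + 5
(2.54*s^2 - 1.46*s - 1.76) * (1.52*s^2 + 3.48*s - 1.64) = 3.8608*s^4 + 6.62*s^3 - 11.9216*s^2 - 3.7304*s + 2.8864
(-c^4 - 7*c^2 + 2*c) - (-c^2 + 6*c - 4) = -c^4 - 6*c^2 - 4*c + 4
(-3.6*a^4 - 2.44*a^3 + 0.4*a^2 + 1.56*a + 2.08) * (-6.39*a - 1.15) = 23.004*a^5 + 19.7316*a^4 + 0.25*a^3 - 10.4284*a^2 - 15.0852*a - 2.392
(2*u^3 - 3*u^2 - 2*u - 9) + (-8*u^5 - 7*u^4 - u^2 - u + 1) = -8*u^5 - 7*u^4 + 2*u^3 - 4*u^2 - 3*u - 8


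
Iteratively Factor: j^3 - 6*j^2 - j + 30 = (j - 3)*(j^2 - 3*j - 10) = (j - 5)*(j - 3)*(j + 2)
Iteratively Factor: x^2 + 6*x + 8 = (x + 4)*(x + 2)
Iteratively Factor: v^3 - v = (v + 1)*(v^2 - v) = v*(v + 1)*(v - 1)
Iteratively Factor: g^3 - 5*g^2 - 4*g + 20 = (g - 5)*(g^2 - 4) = (g - 5)*(g + 2)*(g - 2)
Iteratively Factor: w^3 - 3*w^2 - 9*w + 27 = (w + 3)*(w^2 - 6*w + 9) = (w - 3)*(w + 3)*(w - 3)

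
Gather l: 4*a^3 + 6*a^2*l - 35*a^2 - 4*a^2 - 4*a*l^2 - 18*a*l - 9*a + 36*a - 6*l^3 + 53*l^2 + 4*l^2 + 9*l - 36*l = 4*a^3 - 39*a^2 + 27*a - 6*l^3 + l^2*(57 - 4*a) + l*(6*a^2 - 18*a - 27)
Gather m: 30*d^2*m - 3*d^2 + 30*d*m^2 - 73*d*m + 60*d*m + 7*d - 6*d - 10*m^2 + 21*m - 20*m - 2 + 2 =-3*d^2 + d + m^2*(30*d - 10) + m*(30*d^2 - 13*d + 1)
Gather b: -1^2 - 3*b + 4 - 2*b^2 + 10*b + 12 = -2*b^2 + 7*b + 15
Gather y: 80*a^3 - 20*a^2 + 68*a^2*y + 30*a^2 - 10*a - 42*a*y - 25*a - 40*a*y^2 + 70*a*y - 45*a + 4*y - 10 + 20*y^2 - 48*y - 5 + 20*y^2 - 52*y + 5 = 80*a^3 + 10*a^2 - 80*a + y^2*(40 - 40*a) + y*(68*a^2 + 28*a - 96) - 10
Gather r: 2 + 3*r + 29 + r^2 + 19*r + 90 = r^2 + 22*r + 121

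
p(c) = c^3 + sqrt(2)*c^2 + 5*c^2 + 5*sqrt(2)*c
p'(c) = 3*c^2 + 2*sqrt(2)*c + 10*c + 5*sqrt(2)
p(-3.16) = 10.15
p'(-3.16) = -3.51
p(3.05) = 109.61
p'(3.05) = 74.11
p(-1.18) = -1.06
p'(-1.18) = -3.89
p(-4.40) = 7.88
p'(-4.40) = 8.71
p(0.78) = 9.89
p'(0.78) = 18.90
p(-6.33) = -41.39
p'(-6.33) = 46.07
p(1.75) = 37.38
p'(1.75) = 38.71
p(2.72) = 86.81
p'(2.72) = 64.16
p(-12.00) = -889.21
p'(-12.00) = 285.13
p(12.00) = 2736.50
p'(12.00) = 593.01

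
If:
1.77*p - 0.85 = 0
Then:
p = 0.48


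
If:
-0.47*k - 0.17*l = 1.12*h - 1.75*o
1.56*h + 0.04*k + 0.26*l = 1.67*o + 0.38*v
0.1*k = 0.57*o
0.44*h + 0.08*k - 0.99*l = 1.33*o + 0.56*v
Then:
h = 0.172930784536825*v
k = -0.809255244243358*v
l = -0.363459243117659*v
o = -0.141974604253221*v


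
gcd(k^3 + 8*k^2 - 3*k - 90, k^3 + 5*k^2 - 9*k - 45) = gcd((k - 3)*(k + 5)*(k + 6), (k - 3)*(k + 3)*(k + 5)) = k^2 + 2*k - 15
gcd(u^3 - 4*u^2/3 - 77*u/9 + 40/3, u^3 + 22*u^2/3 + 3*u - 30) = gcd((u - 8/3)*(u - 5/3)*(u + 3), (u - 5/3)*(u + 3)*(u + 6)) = u^2 + 4*u/3 - 5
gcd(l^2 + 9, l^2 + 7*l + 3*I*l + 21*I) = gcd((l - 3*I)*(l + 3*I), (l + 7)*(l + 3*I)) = l + 3*I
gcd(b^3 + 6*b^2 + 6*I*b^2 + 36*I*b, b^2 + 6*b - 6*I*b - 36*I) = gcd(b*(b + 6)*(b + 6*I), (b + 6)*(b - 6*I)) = b + 6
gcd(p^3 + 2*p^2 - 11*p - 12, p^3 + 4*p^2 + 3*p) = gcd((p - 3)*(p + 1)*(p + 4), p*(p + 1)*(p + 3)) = p + 1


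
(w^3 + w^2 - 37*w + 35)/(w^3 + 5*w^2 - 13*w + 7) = (w - 5)/(w - 1)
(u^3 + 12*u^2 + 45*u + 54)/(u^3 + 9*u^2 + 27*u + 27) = (u + 6)/(u + 3)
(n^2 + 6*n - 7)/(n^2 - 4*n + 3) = (n + 7)/(n - 3)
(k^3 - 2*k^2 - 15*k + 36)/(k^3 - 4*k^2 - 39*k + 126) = (k^2 + k - 12)/(k^2 - k - 42)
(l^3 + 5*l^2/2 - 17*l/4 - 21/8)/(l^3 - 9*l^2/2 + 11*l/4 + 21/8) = (2*l + 7)/(2*l - 7)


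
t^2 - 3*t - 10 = (t - 5)*(t + 2)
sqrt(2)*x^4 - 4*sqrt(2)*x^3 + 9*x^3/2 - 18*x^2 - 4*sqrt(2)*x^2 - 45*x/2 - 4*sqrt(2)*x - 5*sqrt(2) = (x - 5)*(x + 1)*(x + 2*sqrt(2))*(sqrt(2)*x + 1/2)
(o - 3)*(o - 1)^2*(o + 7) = o^4 + 2*o^3 - 28*o^2 + 46*o - 21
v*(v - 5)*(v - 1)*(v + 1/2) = v^4 - 11*v^3/2 + 2*v^2 + 5*v/2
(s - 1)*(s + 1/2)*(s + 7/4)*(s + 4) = s^4 + 21*s^3/4 + 29*s^2/8 - 51*s/8 - 7/2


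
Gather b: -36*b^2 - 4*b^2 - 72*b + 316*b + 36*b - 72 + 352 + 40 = -40*b^2 + 280*b + 320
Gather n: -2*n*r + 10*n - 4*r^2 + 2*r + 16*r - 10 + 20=n*(10 - 2*r) - 4*r^2 + 18*r + 10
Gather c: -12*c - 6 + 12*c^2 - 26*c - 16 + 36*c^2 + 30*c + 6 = 48*c^2 - 8*c - 16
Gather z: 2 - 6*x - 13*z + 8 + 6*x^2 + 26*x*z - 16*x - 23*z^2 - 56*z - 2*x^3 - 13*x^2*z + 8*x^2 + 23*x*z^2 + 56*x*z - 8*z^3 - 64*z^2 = -2*x^3 + 14*x^2 - 22*x - 8*z^3 + z^2*(23*x - 87) + z*(-13*x^2 + 82*x - 69) + 10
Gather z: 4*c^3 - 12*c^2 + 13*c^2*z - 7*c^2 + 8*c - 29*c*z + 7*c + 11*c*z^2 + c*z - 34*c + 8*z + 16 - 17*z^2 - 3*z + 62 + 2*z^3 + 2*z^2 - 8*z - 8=4*c^3 - 19*c^2 - 19*c + 2*z^3 + z^2*(11*c - 15) + z*(13*c^2 - 28*c - 3) + 70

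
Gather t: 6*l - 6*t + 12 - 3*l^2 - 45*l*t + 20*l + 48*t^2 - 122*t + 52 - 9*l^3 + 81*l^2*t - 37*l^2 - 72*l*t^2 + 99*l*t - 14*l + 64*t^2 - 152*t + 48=-9*l^3 - 40*l^2 + 12*l + t^2*(112 - 72*l) + t*(81*l^2 + 54*l - 280) + 112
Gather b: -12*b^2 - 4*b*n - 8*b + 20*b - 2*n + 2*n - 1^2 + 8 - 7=-12*b^2 + b*(12 - 4*n)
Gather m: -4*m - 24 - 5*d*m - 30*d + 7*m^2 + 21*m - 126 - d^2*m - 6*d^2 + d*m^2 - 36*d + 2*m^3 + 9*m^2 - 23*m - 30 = -6*d^2 - 66*d + 2*m^3 + m^2*(d + 16) + m*(-d^2 - 5*d - 6) - 180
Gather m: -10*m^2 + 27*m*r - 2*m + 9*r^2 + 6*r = -10*m^2 + m*(27*r - 2) + 9*r^2 + 6*r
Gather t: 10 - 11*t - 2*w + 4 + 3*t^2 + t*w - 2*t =3*t^2 + t*(w - 13) - 2*w + 14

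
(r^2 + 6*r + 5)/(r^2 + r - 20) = (r + 1)/(r - 4)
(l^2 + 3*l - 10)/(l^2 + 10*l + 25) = (l - 2)/(l + 5)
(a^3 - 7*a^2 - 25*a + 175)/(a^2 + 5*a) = a - 12 + 35/a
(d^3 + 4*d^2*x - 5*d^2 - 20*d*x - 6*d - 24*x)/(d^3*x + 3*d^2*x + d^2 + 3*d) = (d^3 + 4*d^2*x - 5*d^2 - 20*d*x - 6*d - 24*x)/(d*(d^2*x + 3*d*x + d + 3))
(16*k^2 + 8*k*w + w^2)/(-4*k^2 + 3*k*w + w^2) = (4*k + w)/(-k + w)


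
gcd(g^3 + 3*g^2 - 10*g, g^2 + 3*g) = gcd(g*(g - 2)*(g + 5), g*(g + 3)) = g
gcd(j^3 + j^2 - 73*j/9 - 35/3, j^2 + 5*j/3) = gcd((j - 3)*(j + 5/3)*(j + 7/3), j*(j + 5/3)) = j + 5/3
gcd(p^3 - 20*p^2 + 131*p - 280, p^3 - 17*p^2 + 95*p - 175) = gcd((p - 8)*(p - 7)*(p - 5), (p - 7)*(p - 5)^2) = p^2 - 12*p + 35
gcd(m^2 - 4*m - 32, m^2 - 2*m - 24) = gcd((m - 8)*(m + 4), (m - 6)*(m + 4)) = m + 4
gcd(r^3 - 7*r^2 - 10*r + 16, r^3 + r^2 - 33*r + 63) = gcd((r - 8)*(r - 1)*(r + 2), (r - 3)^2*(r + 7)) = 1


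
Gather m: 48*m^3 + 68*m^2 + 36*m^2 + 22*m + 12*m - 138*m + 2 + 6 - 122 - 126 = 48*m^3 + 104*m^2 - 104*m - 240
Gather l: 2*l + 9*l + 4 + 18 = 11*l + 22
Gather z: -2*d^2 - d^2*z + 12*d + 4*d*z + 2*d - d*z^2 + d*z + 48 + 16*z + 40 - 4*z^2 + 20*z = -2*d^2 + 14*d + z^2*(-d - 4) + z*(-d^2 + 5*d + 36) + 88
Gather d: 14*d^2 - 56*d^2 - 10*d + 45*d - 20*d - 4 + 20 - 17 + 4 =-42*d^2 + 15*d + 3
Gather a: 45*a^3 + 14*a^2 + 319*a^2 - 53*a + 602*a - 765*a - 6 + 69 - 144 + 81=45*a^3 + 333*a^2 - 216*a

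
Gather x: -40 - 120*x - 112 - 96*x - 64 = -216*x - 216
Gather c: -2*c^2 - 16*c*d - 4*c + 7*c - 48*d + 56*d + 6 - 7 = -2*c^2 + c*(3 - 16*d) + 8*d - 1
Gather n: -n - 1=-n - 1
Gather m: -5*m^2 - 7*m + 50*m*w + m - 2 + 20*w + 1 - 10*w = -5*m^2 + m*(50*w - 6) + 10*w - 1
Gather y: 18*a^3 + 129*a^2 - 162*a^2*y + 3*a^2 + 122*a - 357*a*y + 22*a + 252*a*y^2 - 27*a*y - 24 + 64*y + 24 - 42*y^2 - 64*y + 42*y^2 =18*a^3 + 132*a^2 + 252*a*y^2 + 144*a + y*(-162*a^2 - 384*a)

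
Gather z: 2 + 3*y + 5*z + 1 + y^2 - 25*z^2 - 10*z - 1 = y^2 + 3*y - 25*z^2 - 5*z + 2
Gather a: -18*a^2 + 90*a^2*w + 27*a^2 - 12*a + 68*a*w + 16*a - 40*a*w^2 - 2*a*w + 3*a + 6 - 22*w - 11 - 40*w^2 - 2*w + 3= a^2*(90*w + 9) + a*(-40*w^2 + 66*w + 7) - 40*w^2 - 24*w - 2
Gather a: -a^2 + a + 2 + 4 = -a^2 + a + 6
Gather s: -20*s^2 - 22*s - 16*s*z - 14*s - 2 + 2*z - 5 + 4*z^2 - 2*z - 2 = -20*s^2 + s*(-16*z - 36) + 4*z^2 - 9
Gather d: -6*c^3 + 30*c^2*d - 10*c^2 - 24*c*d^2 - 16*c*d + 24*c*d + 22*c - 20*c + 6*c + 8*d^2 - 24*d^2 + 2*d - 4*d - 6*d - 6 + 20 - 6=-6*c^3 - 10*c^2 + 8*c + d^2*(-24*c - 16) + d*(30*c^2 + 8*c - 8) + 8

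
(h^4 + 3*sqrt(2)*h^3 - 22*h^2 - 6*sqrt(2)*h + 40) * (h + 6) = h^5 + 3*sqrt(2)*h^4 + 6*h^4 - 22*h^3 + 18*sqrt(2)*h^3 - 132*h^2 - 6*sqrt(2)*h^2 - 36*sqrt(2)*h + 40*h + 240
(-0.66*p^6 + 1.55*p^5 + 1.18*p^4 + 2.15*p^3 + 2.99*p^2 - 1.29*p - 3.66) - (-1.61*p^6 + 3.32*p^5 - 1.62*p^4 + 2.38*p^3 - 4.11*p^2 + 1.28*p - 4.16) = 0.95*p^6 - 1.77*p^5 + 2.8*p^4 - 0.23*p^3 + 7.1*p^2 - 2.57*p + 0.5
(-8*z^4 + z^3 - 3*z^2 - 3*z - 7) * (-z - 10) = 8*z^5 + 79*z^4 - 7*z^3 + 33*z^2 + 37*z + 70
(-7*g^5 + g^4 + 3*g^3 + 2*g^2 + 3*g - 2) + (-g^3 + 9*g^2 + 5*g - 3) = -7*g^5 + g^4 + 2*g^3 + 11*g^2 + 8*g - 5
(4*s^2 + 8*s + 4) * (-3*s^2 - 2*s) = -12*s^4 - 32*s^3 - 28*s^2 - 8*s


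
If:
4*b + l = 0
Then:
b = -l/4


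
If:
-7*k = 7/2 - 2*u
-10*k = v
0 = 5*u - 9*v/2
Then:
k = -7/50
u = 63/50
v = 7/5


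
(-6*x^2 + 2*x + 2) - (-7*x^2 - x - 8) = x^2 + 3*x + 10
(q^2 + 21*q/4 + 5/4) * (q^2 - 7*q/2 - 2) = q^4 + 7*q^3/4 - 153*q^2/8 - 119*q/8 - 5/2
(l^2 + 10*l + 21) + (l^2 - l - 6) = 2*l^2 + 9*l + 15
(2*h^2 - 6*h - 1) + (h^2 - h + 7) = 3*h^2 - 7*h + 6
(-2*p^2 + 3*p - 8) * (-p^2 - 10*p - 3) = 2*p^4 + 17*p^3 - 16*p^2 + 71*p + 24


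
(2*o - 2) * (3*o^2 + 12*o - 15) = 6*o^3 + 18*o^2 - 54*o + 30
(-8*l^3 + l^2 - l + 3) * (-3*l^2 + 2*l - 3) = 24*l^5 - 19*l^4 + 29*l^3 - 14*l^2 + 9*l - 9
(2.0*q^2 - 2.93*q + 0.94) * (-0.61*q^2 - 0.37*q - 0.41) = -1.22*q^4 + 1.0473*q^3 - 0.3093*q^2 + 0.8535*q - 0.3854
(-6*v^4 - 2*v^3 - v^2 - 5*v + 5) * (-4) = 24*v^4 + 8*v^3 + 4*v^2 + 20*v - 20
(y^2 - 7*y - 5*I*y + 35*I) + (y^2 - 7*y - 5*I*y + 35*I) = 2*y^2 - 14*y - 10*I*y + 70*I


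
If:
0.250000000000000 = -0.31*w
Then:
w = -0.81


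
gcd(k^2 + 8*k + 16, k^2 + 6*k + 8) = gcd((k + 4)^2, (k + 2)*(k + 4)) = k + 4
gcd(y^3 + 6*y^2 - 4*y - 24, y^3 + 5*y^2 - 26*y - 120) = y + 6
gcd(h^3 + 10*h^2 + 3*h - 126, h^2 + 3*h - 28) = h + 7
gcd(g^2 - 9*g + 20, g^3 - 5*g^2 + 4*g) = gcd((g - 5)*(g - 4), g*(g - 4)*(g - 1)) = g - 4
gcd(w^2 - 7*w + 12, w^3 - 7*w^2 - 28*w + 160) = w - 4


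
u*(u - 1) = u^2 - u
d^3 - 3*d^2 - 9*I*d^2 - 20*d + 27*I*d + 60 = (d - 3)*(d - 5*I)*(d - 4*I)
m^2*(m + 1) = m^3 + m^2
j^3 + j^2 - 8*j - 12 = (j - 3)*(j + 2)^2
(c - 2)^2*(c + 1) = c^3 - 3*c^2 + 4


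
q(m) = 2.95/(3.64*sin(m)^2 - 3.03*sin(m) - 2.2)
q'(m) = 2.95*(-7.28*sin(m)*cos(m) + 3.03*cos(m))/(3.64*sin(m)^2 - 3.03*sin(m) - 2.2)^2 = (8.9385 - 21.476*sin(m))*cos(m)/(-3.64*sin(m)^2 + 3.03*sin(m) + 2.2)^2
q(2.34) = -1.18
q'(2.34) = 0.72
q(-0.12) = -1.65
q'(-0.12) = 3.59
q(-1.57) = 0.66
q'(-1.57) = 0.00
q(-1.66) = 0.67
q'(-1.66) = -0.14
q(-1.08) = 0.89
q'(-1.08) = 1.20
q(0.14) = -1.16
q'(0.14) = 0.90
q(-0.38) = -5.13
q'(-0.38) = 47.43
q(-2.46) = 2.56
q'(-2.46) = -13.11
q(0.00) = -1.34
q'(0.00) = 1.85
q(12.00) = 6.23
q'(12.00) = 76.91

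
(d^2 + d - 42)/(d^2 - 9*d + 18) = (d + 7)/(d - 3)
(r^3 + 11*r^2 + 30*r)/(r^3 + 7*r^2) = (r^2 + 11*r + 30)/(r*(r + 7))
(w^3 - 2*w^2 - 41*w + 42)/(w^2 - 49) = (w^2 + 5*w - 6)/(w + 7)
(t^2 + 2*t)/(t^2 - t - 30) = t*(t + 2)/(t^2 - t - 30)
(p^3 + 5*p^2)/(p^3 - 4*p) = p*(p + 5)/(p^2 - 4)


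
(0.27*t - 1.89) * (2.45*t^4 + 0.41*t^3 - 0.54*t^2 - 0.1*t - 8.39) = 0.6615*t^5 - 4.5198*t^4 - 0.9207*t^3 + 0.9936*t^2 - 2.0763*t + 15.8571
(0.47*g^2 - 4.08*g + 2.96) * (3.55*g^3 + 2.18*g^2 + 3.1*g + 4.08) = 1.6685*g^5 - 13.4594*g^4 + 3.0706*g^3 - 4.2776*g^2 - 7.4704*g + 12.0768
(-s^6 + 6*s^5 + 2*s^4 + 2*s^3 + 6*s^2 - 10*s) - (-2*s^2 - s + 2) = -s^6 + 6*s^5 + 2*s^4 + 2*s^3 + 8*s^2 - 9*s - 2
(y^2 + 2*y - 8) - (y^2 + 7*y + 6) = -5*y - 14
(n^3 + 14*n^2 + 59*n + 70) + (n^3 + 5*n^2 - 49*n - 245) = 2*n^3 + 19*n^2 + 10*n - 175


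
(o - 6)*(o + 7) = o^2 + o - 42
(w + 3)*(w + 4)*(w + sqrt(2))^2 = w^4 + 2*sqrt(2)*w^3 + 7*w^3 + 14*w^2 + 14*sqrt(2)*w^2 + 14*w + 24*sqrt(2)*w + 24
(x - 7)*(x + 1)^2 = x^3 - 5*x^2 - 13*x - 7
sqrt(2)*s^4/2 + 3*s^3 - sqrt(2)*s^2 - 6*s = s*(s - sqrt(2))*(s + 3*sqrt(2))*(sqrt(2)*s/2 + 1)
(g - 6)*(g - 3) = g^2 - 9*g + 18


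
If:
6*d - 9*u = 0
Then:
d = 3*u/2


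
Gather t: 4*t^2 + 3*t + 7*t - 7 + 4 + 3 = 4*t^2 + 10*t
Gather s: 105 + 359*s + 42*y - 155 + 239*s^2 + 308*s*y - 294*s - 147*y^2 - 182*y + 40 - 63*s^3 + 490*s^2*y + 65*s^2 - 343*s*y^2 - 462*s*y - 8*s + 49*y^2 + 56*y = -63*s^3 + s^2*(490*y + 304) + s*(-343*y^2 - 154*y + 57) - 98*y^2 - 84*y - 10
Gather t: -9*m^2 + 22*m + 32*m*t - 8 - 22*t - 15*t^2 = -9*m^2 + 22*m - 15*t^2 + t*(32*m - 22) - 8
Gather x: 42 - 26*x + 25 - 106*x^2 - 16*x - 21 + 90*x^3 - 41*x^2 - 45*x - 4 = 90*x^3 - 147*x^2 - 87*x + 42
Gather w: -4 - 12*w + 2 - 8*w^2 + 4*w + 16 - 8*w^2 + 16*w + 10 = -16*w^2 + 8*w + 24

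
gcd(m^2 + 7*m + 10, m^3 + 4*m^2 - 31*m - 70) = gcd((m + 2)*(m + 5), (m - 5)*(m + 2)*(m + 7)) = m + 2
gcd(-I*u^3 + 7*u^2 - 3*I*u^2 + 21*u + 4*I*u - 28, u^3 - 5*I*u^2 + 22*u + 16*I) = 1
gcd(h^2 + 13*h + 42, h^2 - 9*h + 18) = 1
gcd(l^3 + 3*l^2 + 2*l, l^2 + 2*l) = l^2 + 2*l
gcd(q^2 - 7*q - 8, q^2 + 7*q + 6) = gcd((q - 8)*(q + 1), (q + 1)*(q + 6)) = q + 1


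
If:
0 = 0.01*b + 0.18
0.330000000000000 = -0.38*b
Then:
No Solution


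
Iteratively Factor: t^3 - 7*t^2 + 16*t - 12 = (t - 2)*(t^2 - 5*t + 6) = (t - 3)*(t - 2)*(t - 2)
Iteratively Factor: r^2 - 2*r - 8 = (r + 2)*(r - 4)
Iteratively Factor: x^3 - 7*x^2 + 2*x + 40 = (x - 4)*(x^2 - 3*x - 10) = (x - 5)*(x - 4)*(x + 2)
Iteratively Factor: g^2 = (g)*(g)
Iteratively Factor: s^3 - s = (s)*(s^2 - 1) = s*(s - 1)*(s + 1)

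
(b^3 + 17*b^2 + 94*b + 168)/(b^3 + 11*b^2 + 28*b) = (b + 6)/b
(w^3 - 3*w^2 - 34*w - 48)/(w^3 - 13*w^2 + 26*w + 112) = (w + 3)/(w - 7)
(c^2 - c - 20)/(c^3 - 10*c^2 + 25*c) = (c + 4)/(c*(c - 5))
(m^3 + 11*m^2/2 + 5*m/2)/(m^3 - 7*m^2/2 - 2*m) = (m + 5)/(m - 4)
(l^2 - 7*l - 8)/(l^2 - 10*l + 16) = (l + 1)/(l - 2)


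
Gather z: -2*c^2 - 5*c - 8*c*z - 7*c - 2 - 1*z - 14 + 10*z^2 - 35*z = -2*c^2 - 12*c + 10*z^2 + z*(-8*c - 36) - 16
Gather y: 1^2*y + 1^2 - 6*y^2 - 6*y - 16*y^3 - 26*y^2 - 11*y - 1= -16*y^3 - 32*y^2 - 16*y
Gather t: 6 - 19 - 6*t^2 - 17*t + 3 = -6*t^2 - 17*t - 10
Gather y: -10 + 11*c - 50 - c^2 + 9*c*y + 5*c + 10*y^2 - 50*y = -c^2 + 16*c + 10*y^2 + y*(9*c - 50) - 60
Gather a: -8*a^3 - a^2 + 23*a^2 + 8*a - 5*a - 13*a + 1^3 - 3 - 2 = -8*a^3 + 22*a^2 - 10*a - 4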